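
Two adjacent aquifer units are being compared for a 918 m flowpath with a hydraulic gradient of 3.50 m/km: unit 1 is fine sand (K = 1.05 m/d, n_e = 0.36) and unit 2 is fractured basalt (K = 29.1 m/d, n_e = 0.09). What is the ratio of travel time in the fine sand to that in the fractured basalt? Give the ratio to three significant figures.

Unit 1 (fine sand): v = 1.05×0.0035/0.36 = 0.01021 m/d, t = 918/0.01021 = 89930 d
Unit 2 (fractured basalt): v = 29.1×0.0035/0.09 = 1.132 m/d, t = 918/1.132 = 811.2 d
t(fine sand) / t(fractured basalt) = 89930/811.2 = 111

111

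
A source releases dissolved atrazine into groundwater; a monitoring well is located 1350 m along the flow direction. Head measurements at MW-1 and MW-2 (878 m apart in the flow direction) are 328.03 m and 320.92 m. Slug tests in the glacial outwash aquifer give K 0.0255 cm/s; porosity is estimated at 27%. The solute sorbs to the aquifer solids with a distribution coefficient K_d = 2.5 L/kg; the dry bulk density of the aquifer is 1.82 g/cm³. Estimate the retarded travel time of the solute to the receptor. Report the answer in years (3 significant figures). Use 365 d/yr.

99.9 years

Hydraulic gradient i = (328.03 − 320.92) / 878 = 7.11 / 878 = 0.008098
K = 0.0255 cm/s × 864 = 22.03 m/d
Darcy flux q = K·i = 22.03 × 0.008098 = 0.1784 m/d
Average linear velocity = 0.1784 / 0.27 = 0.6608 m/d
Retardation R = 1 + ρ_b·K_d/n = 1 + 1.82×2.5/0.27 = 17.85
Contaminant velocity v_c = v/R = 0.6608/17.85 = 0.03702 m/d
t = L/v_c = 1350/0.03702 = 36470 d
   = 36470/365 = 99.9 yr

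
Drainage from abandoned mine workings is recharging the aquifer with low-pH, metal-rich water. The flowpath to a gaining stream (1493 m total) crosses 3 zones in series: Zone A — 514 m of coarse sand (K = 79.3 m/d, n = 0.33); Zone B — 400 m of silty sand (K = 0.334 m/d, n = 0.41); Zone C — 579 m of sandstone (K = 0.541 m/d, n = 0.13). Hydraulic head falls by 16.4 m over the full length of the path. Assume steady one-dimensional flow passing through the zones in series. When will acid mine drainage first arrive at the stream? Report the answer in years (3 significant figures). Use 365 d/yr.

Continuity: the same q passes through each zone, so ΔH = q·Σ(L_j/K_j) — the zones act as resistances in series.
Σ(L/K) = 514/79.3 + 400/0.334 + 579/0.541 = 6.482 + 1198 + 1070 = 2274 d
q = ΔH / Σ(L/K) = 16.4 / 2274 = 0.007211 m/d (same in every zone)
Zone A: v = q/n = 0.007211/0.33 = 0.02185 m/d → t_A = 514/0.02185 = 23520 d
Zone B: v = q/n = 0.007211/0.41 = 0.01759 m/d → t_B = 400/0.01759 = 22740 d
Zone C: v = q/n = 0.007211/0.13 = 0.05547 m/d → t_C = 579/0.05547 = 10440 d
Total t = 23520 + 22740 + 10440 = 56700 d
   = 56700 / 365 = 155 yr

155 years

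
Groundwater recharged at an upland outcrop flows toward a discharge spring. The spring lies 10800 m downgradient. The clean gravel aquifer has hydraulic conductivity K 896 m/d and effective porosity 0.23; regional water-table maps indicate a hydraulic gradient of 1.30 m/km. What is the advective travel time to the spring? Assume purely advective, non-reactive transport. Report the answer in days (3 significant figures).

2130 days

Darcy flux q = K·i = 896 × 0.0013 = 1.165 m/d
v = Ki/n = 896·0.0013/0.23 = 5.064 m/d
t = L / v = 10800 / 5.064 = 2133 d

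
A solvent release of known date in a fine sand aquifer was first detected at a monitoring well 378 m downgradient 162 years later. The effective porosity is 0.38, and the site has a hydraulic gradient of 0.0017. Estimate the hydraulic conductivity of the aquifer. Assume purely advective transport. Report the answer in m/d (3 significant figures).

t = 162 years = 59130 d
v = L / t = 378 / 59130 = 0.006393 m/d
K = v · n / i = 0.006393 × 0.38 / 0.0017 = 1.43 m/d

1.43 m/d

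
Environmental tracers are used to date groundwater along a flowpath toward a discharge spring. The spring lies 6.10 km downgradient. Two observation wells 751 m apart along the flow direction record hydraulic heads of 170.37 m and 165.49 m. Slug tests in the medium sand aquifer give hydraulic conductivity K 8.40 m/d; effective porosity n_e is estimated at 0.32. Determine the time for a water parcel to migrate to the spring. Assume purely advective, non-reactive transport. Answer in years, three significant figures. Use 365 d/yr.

98.0 years

Hydraulic gradient i = (170.37 − 165.49) / 751 = 4.88 / 751 = 0.006498
q = Ki = 8.40 × 0.006498 = 0.05458 m/d
v_s = q/n_e = 0.05458/0.32 = 0.1706 m/d
L = 6.10 km = 6100 m
t = L / v = 6100 / 0.1706 = 35760 d
   = 35760 / 365 = 98.0 yr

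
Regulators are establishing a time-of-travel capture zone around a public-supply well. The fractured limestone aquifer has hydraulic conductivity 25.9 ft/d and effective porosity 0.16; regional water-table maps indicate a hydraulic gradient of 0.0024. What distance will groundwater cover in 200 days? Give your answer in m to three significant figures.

K = 25.9 ft/d × 0.3048 = 7.894 m/d
Specific discharge q = 7.894 × 0.0024 = 0.01895 m/d
v_s = q/n_e = 0.01895/0.16 = 0.1184 m/d
L = v × T = 0.1184 × 200 = 23.68 m

23.7 m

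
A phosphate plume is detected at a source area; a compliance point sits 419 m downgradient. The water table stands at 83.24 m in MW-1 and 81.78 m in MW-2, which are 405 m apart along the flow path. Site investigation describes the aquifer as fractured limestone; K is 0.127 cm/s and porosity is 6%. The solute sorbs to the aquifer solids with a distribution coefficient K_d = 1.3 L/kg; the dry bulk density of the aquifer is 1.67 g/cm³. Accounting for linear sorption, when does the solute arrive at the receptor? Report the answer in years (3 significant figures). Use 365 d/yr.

6.47 years

Hydraulic gradient i = (83.24 − 81.78) / 405 = 1.46 / 405 = 0.003605
K = 0.127 cm/s × 864 = 109.7 m/d
Specific discharge q = 109.7 × 0.003605 = 0.3956 m/d
Seepage velocity v = q / n = 0.3956 / 0.06 = 6.593 m/d
Retardation R = 1 + ρ_b·K_d/n = 1 + 1.67×1.3/0.06 = 37.18
Contaminant velocity v_c = v/R = 6.593/37.18 = 0.1773 m/d
t = L/v_c = 419/0.1773 = 2363 d
   = 2363/365 = 6.47 yr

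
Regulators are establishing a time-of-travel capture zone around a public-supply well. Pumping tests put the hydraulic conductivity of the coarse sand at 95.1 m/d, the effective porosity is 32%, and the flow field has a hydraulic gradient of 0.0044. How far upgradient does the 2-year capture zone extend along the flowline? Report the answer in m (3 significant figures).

Specific discharge q = 95.1 × 0.0044 = 0.4184 m/d
Seepage velocity v = q / n = 0.4184 / 0.32 = 1.308 m/d
T = 2 yr × 365 = 730 d
L = v × T = 1.308 × 730 = 954.6 m

955 m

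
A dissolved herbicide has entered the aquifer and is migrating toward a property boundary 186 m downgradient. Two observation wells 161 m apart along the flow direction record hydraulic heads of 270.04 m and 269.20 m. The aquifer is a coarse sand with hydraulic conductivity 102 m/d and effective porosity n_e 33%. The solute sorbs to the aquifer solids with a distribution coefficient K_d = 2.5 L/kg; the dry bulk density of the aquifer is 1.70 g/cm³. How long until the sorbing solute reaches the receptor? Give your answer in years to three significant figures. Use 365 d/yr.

Hydraulic gradient i = (270.04 − 269.20) / 161 = 0.84 / 161 = 0.005217
q = Ki = 102 × 0.005217 = 0.5322 m/d
v = Ki/n = 102·0.005217/0.33 = 1.613 m/d
Retardation R = 1 + ρ_b·K_d/n = 1 + 1.70×2.5/0.33 = 13.88
Contaminant velocity v_c = v/R = 1.613/13.88 = 0.1162 m/d
t = L/v_c = 186/0.1162 = 1601 d
   = 1601/365 = 4.39 yr

4.39 years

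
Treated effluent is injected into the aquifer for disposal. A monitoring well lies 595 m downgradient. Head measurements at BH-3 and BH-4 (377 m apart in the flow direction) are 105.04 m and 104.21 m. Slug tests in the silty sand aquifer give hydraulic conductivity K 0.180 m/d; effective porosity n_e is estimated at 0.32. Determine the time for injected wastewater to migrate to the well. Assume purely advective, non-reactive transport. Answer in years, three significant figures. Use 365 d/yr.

Hydraulic gradient i = (105.04 − 104.21) / 377 = 0.83 / 377 = 0.002202
Specific discharge q = 0.180 × 0.002202 = 3.963e-4 m/d
Seepage velocity v = q / n = 3.963e-4 / 0.32 = 0.001238 m/d
t = L / v = 595 / 0.001238 = 480500 d
   = 480500 / 365 = 1320 yr

1320 years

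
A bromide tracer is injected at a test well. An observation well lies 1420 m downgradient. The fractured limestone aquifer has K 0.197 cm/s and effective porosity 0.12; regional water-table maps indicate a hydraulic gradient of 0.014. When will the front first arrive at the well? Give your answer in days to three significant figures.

71.5 days

K = 0.197 cm/s × 864 = 170.2 m/d
Darcy flux q = K·i = 170.2 × 0.014 = 2.383 m/d
Seepage velocity v = q / n = 2.383 / 0.12 = 19.86 m/d
t = L / v = 1420 / 19.86 = 71.51 d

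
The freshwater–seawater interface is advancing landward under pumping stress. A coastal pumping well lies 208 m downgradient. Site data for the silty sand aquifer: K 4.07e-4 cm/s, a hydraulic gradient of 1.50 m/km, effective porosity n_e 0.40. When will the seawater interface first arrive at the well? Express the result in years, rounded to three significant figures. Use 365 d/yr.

432 years

K = 4.07e-4 cm/s × 864 = 0.3516 m/d
Specific discharge q = 0.3516 × 0.0015 = 5.275e-4 m/d
Seepage velocity v = q / n = 5.275e-4 / 0.40 = 0.001319 m/d
t = L / v = 208 / 0.001319 = 157700 d
   = 157700 / 365 = 432 yr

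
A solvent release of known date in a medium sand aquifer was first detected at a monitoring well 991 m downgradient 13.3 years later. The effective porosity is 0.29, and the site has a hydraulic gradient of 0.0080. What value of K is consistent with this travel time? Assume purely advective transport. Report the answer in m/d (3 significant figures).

7.40 m/d

t = 13.3 years = 4855 d
v = L / t = 991 / 4855 = 0.2041 m/d
K = v · n / i = 0.2041 × 0.29 / 0.0080 = 7.40 m/d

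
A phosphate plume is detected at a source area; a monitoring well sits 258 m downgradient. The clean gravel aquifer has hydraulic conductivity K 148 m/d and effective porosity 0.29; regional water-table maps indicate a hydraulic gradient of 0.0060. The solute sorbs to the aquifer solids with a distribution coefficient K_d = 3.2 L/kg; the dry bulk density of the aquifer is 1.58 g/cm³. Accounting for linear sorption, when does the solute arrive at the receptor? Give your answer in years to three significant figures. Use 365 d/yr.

4.26 years

q = Ki = 148 × 0.0060 = 0.8880 m/d
Average linear velocity = 0.8880 / 0.29 = 3.062 m/d
Retardation R = 1 + ρ_b·K_d/n = 1 + 1.58×3.2/0.29 = 18.43
Contaminant velocity v_c = v/R = 3.062/18.43 = 0.1661 m/d
t = L/v_c = 258/0.1661 = 1553 d
   = 1553/365 = 4.26 yr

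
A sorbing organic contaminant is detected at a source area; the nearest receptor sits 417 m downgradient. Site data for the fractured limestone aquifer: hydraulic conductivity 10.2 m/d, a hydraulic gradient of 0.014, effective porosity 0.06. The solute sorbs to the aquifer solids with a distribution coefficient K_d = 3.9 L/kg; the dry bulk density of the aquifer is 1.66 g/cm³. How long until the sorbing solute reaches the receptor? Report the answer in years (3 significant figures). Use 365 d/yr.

52.3 years

Darcy flux q = K·i = 10.2 × 0.014 = 0.1428 m/d
Average linear velocity = 0.1428 / 0.06 = 2.380 m/d
Retardation R = 1 + ρ_b·K_d/n = 1 + 1.66×3.9/0.06 = 108.9
Contaminant velocity v_c = v/R = 2.380/108.9 = 0.02185 m/d
t = L/v_c = 417/0.02185 = 19080 d
   = 19080/365 = 52.3 yr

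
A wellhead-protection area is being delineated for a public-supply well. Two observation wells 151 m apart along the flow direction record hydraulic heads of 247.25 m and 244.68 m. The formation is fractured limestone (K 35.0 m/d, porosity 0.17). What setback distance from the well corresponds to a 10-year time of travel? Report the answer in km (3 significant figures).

12.8 km

Hydraulic gradient i = (247.25 − 244.68) / 151 = 2.57 / 151 = 0.01702
Darcy flux q = K·i = 35.0 × 0.01702 = 0.5957 m/d
Average linear velocity = 0.5957 / 0.17 = 3.504 m/d
T = 10 yr × 365 = 3650 d
L = v × T = 3.504 × 3650 = 12790 m
   = 12.8 km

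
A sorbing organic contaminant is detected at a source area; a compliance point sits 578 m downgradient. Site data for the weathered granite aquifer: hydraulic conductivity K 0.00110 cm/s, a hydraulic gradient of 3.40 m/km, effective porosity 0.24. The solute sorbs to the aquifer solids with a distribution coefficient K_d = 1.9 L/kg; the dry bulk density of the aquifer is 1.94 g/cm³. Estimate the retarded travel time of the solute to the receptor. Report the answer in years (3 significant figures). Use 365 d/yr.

1920 years

K = 0.00110 cm/s × 864 = 0.9504 m/d
Darcy flux q = K·i = 0.9504 × 0.0034 = 0.003231 m/d
Seepage velocity v = q / n = 0.003231 / 0.24 = 0.01346 m/d
Retardation R = 1 + ρ_b·K_d/n = 1 + 1.94×1.9/0.24 = 16.36
Contaminant velocity v_c = v/R = 0.01346/16.36 = 8.231e-4 m/d
t = L/v_c = 578/8.231e-4 = 702300 d
   = 702300/365 = 1920 yr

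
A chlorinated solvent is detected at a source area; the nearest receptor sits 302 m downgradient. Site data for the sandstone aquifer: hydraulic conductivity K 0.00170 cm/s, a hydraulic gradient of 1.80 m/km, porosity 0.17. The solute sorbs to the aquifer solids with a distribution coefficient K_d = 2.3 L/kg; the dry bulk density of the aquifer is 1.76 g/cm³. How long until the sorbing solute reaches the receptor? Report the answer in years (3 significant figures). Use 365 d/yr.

K = 0.00170 cm/s × 864 = 1.469 m/d
q = Ki = 1.469 × 0.0018 = 0.002644 m/d
v_s = q/n_e = 0.002644/0.17 = 0.01555 m/d
Retardation R = 1 + ρ_b·K_d/n = 1 + 1.76×2.3/0.17 = 24.81
Contaminant velocity v_c = v/R = 0.01555/24.81 = 6.268e-4 m/d
t = L/v_c = 302/6.268e-4 = 481800 d
   = 481800/365 = 1320 yr

1320 years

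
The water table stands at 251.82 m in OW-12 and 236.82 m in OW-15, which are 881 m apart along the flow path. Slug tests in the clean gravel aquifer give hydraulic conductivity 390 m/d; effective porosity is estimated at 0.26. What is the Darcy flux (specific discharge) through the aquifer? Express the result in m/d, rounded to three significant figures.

6.64 m/d

Hydraulic gradient i = (251.82 − 236.82) / 881 = 15.00 / 881 = 0.01703
Specific discharge q = 390 × 0.01703 = 6.640 m/d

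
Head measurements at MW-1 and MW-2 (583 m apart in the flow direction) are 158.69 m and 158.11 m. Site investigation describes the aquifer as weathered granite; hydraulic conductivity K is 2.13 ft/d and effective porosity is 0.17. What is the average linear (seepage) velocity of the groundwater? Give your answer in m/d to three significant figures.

0.00380 m/d

Hydraulic gradient i = (158.69 − 158.11) / 583 = 0.58 / 583 = 9.949e-4
K = 2.13 ft/d × 0.3048 = 0.6492 m/d
q = Ki = 0.6492 × 9.949e-4 = 6.459e-4 m/d
Average linear velocity = 6.459e-4 / 0.17 = 0.003799 m/d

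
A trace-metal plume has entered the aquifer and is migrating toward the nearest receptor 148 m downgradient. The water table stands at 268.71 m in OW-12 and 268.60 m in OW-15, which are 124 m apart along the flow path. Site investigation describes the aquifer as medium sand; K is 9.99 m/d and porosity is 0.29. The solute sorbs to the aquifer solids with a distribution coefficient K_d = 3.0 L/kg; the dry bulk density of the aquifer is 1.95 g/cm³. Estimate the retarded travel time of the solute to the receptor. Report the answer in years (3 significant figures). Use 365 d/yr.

281 years

Hydraulic gradient i = (268.71 − 268.60) / 124 = 0.11 / 124 = 8.871e-4
Darcy flux q = K·i = 9.99 × 8.871e-4 = 0.008862 m/d
Average linear velocity = 0.008862 / 0.29 = 0.03056 m/d
Retardation R = 1 + ρ_b·K_d/n = 1 + 1.95×3.0/0.29 = 21.17
Contaminant velocity v_c = v/R = 0.03056/21.17 = 0.001443 m/d
t = L/v_c = 148/0.001443 = 102500 d
   = 102500/365 = 281 yr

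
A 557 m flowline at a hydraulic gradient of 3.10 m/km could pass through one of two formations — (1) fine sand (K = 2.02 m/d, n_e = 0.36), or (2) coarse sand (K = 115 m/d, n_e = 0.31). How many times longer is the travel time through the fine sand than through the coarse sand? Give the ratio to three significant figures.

66.1

Unit 1 (fine sand): v = 2.02×0.0031/0.36 = 0.01739 m/d, t = 557/0.01739 = 32020 d
Unit 2 (coarse sand): v = 115×0.0031/0.31 = 1.150 m/d, t = 557/1.150 = 484.3 d
t(fine sand) / t(coarse sand) = 32020/484.3 = 66.1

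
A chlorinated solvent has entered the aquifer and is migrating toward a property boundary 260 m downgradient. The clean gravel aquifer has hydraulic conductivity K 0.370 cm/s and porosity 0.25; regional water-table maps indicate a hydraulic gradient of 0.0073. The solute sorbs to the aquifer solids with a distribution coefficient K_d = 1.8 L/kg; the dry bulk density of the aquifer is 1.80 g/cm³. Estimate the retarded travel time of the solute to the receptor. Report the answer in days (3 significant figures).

389 days

K = 0.370 cm/s × 864 = 319.7 m/d
q = Ki = 319.7 × 0.0073 = 2.334 m/d
v_s = q/n_e = 2.334/0.25 = 9.335 m/d
Retardation R = 1 + ρ_b·K_d/n = 1 + 1.80×1.8/0.25 = 13.96
Contaminant velocity v_c = v/R = 9.335/13.96 = 0.6687 m/d
t = L/v_c = 260/0.6687 = 388.8 d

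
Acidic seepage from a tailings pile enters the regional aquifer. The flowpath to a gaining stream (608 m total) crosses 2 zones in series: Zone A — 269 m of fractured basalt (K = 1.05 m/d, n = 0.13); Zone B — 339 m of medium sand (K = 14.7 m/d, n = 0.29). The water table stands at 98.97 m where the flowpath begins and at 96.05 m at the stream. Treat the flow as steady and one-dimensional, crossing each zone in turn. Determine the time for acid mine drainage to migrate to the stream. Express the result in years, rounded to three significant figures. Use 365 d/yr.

Total head drop ΔH = 98.97 − 96.05 = 2.92 m
Steady 1-D flow in series ⇒ the Darcy flux q is identical in every zone and the zone head losses add (resistances L/K in series).
Σ(L/K) = 269/1.05 + 339/14.7 = 256.2 + 23.06 = 279.3 d
q = ΔH / Σ(L/K) = 2.92 / 279.3 = 0.01046 m/d (same in every zone)
Zone A: v = q/n = 0.01046/0.13 = 0.08043 m/d → t_A = 269/0.08043 = 3344 d
Zone B: v = q/n = 0.01046/0.29 = 0.03606 m/d → t_B = 339/0.03606 = 9402 d
Total t = 3344 + 9402 = 12750 d
   = 12750 / 365 = 34.9 yr

34.9 years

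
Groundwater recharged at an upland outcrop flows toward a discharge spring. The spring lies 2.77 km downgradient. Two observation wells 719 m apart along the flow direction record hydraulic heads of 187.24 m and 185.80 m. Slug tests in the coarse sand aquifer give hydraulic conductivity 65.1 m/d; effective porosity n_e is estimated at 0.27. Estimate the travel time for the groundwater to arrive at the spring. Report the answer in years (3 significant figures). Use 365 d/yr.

Hydraulic gradient i = (187.24 − 185.80) / 719 = 1.44 / 719 = 0.002003
q = Ki = 65.1 × 0.002003 = 0.1304 m/d
v = Ki/n = 65.1·0.002003/0.27 = 0.4829 m/d
L = 2.77 km = 2770 m
t = L / v = 2770 / 0.4829 = 5736 d
   = 5736 / 365 = 15.7 yr

15.7 years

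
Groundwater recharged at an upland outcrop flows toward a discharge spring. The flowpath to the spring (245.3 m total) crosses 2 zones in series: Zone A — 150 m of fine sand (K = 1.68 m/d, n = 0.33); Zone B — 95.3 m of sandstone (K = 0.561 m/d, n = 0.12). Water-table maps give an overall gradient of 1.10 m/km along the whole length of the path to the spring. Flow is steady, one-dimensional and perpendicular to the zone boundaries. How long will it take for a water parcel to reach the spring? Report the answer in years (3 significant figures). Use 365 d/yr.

For zones in series the flux q is common to all zones; the equivalent conductivity is the harmonic (thickness-weighted) mean, K_eq = L_total / Σ(L_j/K_j).
Σ(L/K) = 150/1.68 + 95.3/0.561 = 89.29 + 169.9 = 259.2 d
K_eq = L_total / Σ(L/K) = 245.3 / 259.2 = 0.9465 m/d
q = K_eq · i = 0.9465 × 0.0011 = 0.001041 m/d (same in every zone)
Zone A: v = q/n = 0.001041/0.33 = 0.003155 m/d → t_A = 150/0.003155 = 47540 d
Zone B: v = q/n = 0.001041/0.12 = 0.008676 m/d → t_B = 95.3/0.008676 = 10980 d
Total t = 47540 + 10980 = 58530 d
   = 58530 / 365 = 160 yr

160 years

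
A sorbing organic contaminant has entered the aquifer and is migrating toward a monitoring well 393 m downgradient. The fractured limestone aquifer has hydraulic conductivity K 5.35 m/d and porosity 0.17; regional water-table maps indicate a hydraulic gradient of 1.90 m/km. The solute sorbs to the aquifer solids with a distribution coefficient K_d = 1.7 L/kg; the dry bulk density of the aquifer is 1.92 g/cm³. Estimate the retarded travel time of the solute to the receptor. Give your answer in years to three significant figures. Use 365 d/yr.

364 years

Specific discharge q = 5.35 × 0.0019 = 0.01016 m/d
v = Ki/n = 5.35·0.0019/0.17 = 0.05979 m/d
Retardation R = 1 + ρ_b·K_d/n = 1 + 1.92×1.7/0.17 = 20.20
Contaminant velocity v_c = v/R = 0.05979/20.20 = 0.002960 m/d
t = L/v_c = 393/0.002960 = 132800 d
   = 132800/365 = 364 yr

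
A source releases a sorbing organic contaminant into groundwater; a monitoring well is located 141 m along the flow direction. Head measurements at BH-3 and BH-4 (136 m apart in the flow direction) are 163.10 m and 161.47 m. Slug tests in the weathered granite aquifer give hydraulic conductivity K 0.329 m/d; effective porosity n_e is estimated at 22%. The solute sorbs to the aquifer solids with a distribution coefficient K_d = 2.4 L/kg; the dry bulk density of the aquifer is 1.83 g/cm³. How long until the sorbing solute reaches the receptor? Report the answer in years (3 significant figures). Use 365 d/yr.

452 years

Hydraulic gradient i = (163.10 − 161.47) / 136 = 1.63 / 136 = 0.01199
Specific discharge q = 0.329 × 0.01199 = 0.003943 m/d
Average linear velocity = 0.003943 / 0.22 = 0.01792 m/d
Retardation R = 1 + ρ_b·K_d/n = 1 + 1.83×2.4/0.22 = 20.96
Contaminant velocity v_c = v/R = 0.01792/20.96 = 8.550e-4 m/d
t = L/v_c = 141/8.550e-4 = 164900 d
   = 164900/365 = 452 yr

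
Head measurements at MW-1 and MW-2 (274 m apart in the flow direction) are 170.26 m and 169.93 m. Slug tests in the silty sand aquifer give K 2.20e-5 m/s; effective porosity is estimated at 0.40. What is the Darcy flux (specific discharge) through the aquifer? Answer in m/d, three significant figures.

0.00229 m/d

Hydraulic gradient i = (170.26 − 169.93) / 274 = 0.33 / 274 = 0.001204
K = 2.20e-5 m/s × 86400 s/d = 1.901 m/d
Specific discharge q = 1.901 × 0.001204 = 0.002289 m/d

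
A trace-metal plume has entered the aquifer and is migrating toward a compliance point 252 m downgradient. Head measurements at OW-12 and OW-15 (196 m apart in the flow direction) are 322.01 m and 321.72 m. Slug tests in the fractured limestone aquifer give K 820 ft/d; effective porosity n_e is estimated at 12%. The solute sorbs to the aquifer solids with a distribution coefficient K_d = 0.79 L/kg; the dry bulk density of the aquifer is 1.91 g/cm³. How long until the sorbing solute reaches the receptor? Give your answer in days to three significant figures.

1110 days

Hydraulic gradient i = (322.01 − 321.72) / 196 = 0.29 / 196 = 0.001480
K = 820 ft/d × 0.3048 = 249.9 m/d
Darcy flux q = K·i = 249.9 × 0.001480 = 0.3698 m/d
Seepage velocity v = q / n = 0.3698 / 0.12 = 3.082 m/d
Retardation R = 1 + ρ_b·K_d/n = 1 + 1.91×0.79/0.12 = 13.57
Contaminant velocity v_c = v/R = 3.082/13.57 = 0.2270 m/d
t = L/v_c = 252/0.2270 = 1110 d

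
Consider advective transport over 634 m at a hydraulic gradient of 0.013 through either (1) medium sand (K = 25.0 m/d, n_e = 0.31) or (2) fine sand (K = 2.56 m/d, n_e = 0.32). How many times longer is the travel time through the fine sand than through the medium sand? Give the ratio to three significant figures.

Unit 1 (medium sand): v = 25.0×0.013/0.31 = 1.048 m/d, t = 634/1.048 = 604.7 d
Unit 2 (fine sand): v = 2.56×0.013/0.32 = 0.1040 m/d, t = 634/0.1040 = 6096 d
t(fine sand) / t(medium sand) = 6096/604.7 = 10.1

10.1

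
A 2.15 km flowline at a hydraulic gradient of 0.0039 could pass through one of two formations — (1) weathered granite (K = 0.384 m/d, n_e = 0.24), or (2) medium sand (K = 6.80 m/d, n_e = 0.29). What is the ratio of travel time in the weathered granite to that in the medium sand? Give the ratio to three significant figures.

Unit 1 (weathered granite): v = 0.384×0.0039/0.24 = 0.006240 m/d, t = 2150/0.006240 = 344600 d
Unit 2 (medium sand): v = 6.80×0.0039/0.29 = 0.09145 m/d, t = 2150/0.09145 = 23510 d
t(weathered granite) / t(medium sand) = 344600/23510 = 14.7

14.7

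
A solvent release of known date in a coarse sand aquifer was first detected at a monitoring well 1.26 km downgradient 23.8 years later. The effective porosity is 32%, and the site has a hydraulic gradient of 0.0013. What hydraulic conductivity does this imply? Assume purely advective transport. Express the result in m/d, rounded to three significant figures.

t = 23.8 years = 8687 d
L = 1.26 km = 1260 m
v = L / t = 1260 / 8687 = 0.1450 m/d
K = v · n / i = 0.1450 × 0.32 / 0.0013 = 35.7 m/d

35.7 m/d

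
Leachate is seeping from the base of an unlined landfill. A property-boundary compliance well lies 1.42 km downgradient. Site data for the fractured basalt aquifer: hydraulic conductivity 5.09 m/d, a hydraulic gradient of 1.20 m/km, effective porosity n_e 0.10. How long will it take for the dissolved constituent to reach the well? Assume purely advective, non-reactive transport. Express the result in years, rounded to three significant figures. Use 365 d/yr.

Specific discharge q = 5.09 × 0.0012 = 0.006108 m/d
v_s = q/n_e = 0.006108/0.10 = 0.06108 m/d
L = 1.42 km = 1420 m
t = L / v = 1420 / 0.06108 = 23250 d
   = 23250 / 365 = 63.7 yr

63.7 years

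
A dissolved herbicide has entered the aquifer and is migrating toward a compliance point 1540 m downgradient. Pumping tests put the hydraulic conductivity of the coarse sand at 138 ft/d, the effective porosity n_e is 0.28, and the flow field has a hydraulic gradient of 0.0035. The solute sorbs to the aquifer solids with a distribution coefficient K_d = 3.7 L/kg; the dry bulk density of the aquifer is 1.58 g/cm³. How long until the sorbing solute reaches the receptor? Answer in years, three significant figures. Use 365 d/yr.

176 years

K = 138 ft/d × 0.3048 = 42.06 m/d
Specific discharge q = 42.06 × 0.0035 = 0.1472 m/d
Seepage velocity v = q / n = 0.1472 / 0.28 = 0.5258 m/d
Retardation R = 1 + ρ_b·K_d/n = 1 + 1.58×3.7/0.28 = 21.88
Contaminant velocity v_c = v/R = 0.5258/21.88 = 0.02403 m/d
t = L/v_c = 1540/0.02403 = 64080 d
   = 64080/365 = 176 yr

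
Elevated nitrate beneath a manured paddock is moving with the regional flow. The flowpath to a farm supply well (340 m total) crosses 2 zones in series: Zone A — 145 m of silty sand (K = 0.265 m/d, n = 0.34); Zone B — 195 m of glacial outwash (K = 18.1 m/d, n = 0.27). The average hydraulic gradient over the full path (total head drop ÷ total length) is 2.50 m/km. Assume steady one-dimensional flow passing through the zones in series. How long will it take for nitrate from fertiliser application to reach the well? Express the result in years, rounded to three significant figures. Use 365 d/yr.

Continuity: the same q passes through each zone, so ΔH = q·Σ(L_j/K_j) — the zones act as resistances in series.
Σ(L/K) = 145/0.265 + 195/18.1 = 547.2 + 10.77 = 557.9 d
K_eq = L_total / Σ(L/K) = 340 / 557.9 = 0.6094 m/d
q = K_eq · i = 0.6094 × 0.0025 = 0.001523 m/d (same in every zone)
Zone A: v = q/n = 0.001523/0.34 = 0.004481 m/d → t_A = 145/0.004481 = 32360 d
Zone B: v = q/n = 0.001523/0.27 = 0.005642 m/d → t_B = 195/0.005642 = 34560 d
Total t = 32360 + 34560 = 66920 d
   = 66920 / 365 = 183 yr

183 years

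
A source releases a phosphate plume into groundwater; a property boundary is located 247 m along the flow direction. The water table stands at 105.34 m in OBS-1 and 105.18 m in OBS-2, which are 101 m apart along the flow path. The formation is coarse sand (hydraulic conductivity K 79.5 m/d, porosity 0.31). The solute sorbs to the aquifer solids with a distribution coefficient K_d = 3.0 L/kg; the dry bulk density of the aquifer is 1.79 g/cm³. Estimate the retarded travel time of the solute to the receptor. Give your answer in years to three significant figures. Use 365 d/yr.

30.5 years

Hydraulic gradient i = (105.34 − 105.18) / 101 = 0.16 / 101 = 0.001584
Darcy flux q = K·i = 79.5 × 0.001584 = 0.1259 m/d
v_s = q/n_e = 0.1259/0.31 = 0.4063 m/d
Retardation R = 1 + ρ_b·K_d/n = 1 + 1.79×3.0/0.31 = 18.32
Contaminant velocity v_c = v/R = 0.4063/18.32 = 0.02217 m/d
t = L/v_c = 247/0.02217 = 11140 d
   = 11140/365 = 30.5 yr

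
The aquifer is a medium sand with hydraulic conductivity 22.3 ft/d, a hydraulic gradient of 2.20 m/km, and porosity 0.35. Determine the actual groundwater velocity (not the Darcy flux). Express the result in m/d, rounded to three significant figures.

K = 22.3 ft/d × 0.3048 = 6.797 m/d
q = Ki = 6.797 × 0.0022 = 0.01495 m/d
v = Ki/n = 6.797·0.0022/0.35 = 0.04272 m/d

0.0427 m/d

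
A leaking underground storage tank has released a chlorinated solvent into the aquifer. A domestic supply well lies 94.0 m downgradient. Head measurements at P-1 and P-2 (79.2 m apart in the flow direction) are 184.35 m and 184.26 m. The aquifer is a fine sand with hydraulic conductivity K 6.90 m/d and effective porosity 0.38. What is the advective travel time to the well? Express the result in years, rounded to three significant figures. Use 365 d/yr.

12.5 years

Hydraulic gradient i = (184.35 − 184.26) / 79.2 = 0.09 / 79.2 = 0.001136
q = Ki = 6.90 × 0.001136 = 0.007841 m/d
Average linear velocity = 0.007841 / 0.38 = 0.02063 m/d
t = L / v = 94.0 / 0.02063 = 4556 d
   = 4556 / 365 = 12.5 yr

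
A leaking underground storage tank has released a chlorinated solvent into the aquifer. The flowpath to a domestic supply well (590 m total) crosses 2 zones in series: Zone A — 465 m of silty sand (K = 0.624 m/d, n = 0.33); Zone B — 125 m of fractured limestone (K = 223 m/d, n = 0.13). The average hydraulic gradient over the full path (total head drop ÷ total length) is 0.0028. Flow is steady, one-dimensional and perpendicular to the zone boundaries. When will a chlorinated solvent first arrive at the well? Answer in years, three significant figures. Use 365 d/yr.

Steady 1-D flow in series ⇒ the Darcy flux q is identical in every zone and the zone head losses add (resistances L/K in series).
Σ(L/K) = 465/0.624 + 125/223 = 745.2 + 0.5605 = 745.8 d
K_eq = L_total / Σ(L/K) = 590 / 745.8 = 0.7911 m/d
q = K_eq · i = 0.7911 × 0.0028 = 0.002215 m/d (same in every zone)
Zone A: v = q/n = 0.002215/0.33 = 0.006713 m/d → t_A = 465/0.006713 = 69270 d
Zone B: v = q/n = 0.002215/0.13 = 0.01704 m/d → t_B = 125/0.01704 = 7336 d
Total t = 69270 + 7336 = 76610 d
   = 76610 / 365 = 210 yr

210 years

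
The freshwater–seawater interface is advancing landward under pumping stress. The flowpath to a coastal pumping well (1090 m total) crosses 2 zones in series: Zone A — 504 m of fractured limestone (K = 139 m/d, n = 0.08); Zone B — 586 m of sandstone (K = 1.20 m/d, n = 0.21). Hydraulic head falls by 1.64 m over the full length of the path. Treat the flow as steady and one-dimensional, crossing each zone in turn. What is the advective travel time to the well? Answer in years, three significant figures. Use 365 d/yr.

Steady 1-D flow in series ⇒ the Darcy flux q is identical in every zone and the zone head losses add (resistances L/K in series).
Σ(L/K) = 504/139 + 586/1.20 = 3.626 + 488.3 = 492.0 d
q = ΔH / Σ(L/K) = 1.64 / 492.0 = 0.003334 m/d (same in every zone)
Zone A: v = q/n = 0.003334/0.08 = 0.04167 m/d → t_A = 504/0.04167 = 12090 d
Zone B: v = q/n = 0.003334/0.21 = 0.01587 m/d → t_B = 586/0.01587 = 36910 d
Total t = 12090 + 36910 = 49010 d
   = 49010 / 365 = 134 yr

134 years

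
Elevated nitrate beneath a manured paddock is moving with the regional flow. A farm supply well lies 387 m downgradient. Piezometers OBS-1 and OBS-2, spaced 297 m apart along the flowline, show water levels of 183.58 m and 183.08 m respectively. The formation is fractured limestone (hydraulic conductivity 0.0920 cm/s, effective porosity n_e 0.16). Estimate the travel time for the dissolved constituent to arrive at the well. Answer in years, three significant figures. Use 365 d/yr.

Hydraulic gradient i = (183.58 − 183.08) / 297 = 0.50 / 297 = 0.001684
K = 0.0920 cm/s × 864 = 79.49 m/d
Darcy flux q = K·i = 79.49 × 0.001684 = 0.1338 m/d
v_s = q/n_e = 0.1338/0.16 = 0.8364 m/d
t = L / v = 387 / 0.8364 = 462.7 d
   = 462.7 / 365 = 1.27 yr

1.27 years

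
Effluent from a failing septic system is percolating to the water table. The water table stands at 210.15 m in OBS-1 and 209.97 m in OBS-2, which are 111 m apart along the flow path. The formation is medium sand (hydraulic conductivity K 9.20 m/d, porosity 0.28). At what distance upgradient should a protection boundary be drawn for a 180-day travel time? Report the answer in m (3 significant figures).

9.59 m

Hydraulic gradient i = (210.15 − 209.97) / 111 = 0.18 / 111 = 0.001622
Darcy flux q = K·i = 9.20 × 0.001622 = 0.01492 m/d
v = Ki/n = 9.20·0.001622/0.28 = 0.05328 m/d
L = v × T = 0.05328 × 180 = 9.591 m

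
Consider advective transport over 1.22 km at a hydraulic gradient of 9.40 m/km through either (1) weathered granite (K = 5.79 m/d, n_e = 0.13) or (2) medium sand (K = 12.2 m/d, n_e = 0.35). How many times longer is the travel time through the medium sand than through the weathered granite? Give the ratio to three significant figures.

Unit 1 (weathered granite): v = 5.79×0.0094/0.13 = 0.4187 m/d, t = 1220/0.4187 = 2914 d
Unit 2 (medium sand): v = 12.2×0.0094/0.35 = 0.3277 m/d, t = 1220/0.3277 = 3723 d
t(medium sand) / t(weathered granite) = 3723/2914 = 1.28

1.28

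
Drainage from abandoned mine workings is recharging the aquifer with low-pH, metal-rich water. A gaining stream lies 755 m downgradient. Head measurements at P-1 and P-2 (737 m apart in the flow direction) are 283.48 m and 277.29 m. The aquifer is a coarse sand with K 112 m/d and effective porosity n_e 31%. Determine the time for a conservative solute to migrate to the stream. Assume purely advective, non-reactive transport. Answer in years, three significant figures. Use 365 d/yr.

Hydraulic gradient i = (283.48 − 277.29) / 737 = 6.19 / 737 = 0.008399
Darcy flux q = K·i = 112 × 0.008399 = 0.9407 m/d
v = Ki/n = 112·0.008399/0.31 = 3.034 m/d
t = L / v = 755 / 3.034 = 248.8 d
   = 248.8 / 365 = 0.682 yr

0.682 years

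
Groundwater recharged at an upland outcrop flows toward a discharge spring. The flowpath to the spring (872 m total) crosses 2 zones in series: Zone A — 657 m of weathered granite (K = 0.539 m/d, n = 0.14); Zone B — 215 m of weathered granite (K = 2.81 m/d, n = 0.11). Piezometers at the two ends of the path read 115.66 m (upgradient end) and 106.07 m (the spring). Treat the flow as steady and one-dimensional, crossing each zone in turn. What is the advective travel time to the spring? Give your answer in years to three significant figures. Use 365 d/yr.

42.8 years

Total head drop ΔH = 115.66 − 106.07 = 9.59 m
Steady 1-D flow in series ⇒ the Darcy flux q is identical in every zone and the zone head losses add (resistances L/K in series).
Σ(L/K) = 657/0.539 + 215/2.81 = 1219 + 76.51 = 1295 d
q = ΔH / Σ(L/K) = 9.59 / 1295 = 0.007403 m/d (same in every zone)
Zone A: v = q/n = 0.007403/0.14 = 0.05288 m/d → t_A = 657/0.05288 = 12420 d
Zone B: v = q/n = 0.007403/0.11 = 0.06730 m/d → t_B = 215/0.06730 = 3195 d
Total t = 12420 + 3195 = 15620 d
   = 15620 / 365 = 42.8 yr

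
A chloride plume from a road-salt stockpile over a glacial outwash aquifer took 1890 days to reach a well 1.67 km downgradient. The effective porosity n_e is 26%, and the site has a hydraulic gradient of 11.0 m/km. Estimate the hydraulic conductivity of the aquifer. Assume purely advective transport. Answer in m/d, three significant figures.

20.9 m/d

L = 1.67 km = 1670 m
v = L / t = 1670 / 1890 = 0.8836 m/d
K = v · n / i = 0.8836 × 0.26 / 0.011 = 20.9 m/d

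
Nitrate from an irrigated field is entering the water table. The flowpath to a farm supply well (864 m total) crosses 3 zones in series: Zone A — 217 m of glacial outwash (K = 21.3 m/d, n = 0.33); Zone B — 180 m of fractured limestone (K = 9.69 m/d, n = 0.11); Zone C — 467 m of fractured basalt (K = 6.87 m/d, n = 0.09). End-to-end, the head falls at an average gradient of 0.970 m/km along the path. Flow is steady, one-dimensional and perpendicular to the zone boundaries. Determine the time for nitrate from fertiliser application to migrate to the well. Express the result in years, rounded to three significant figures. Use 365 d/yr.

42.2 years

Steady 1-D flow in series ⇒ the Darcy flux q is identical in every zone and the zone head losses add (resistances L/K in series).
Σ(L/K) = 217/21.3 + 180/9.69 + 467/6.87 = 10.19 + 18.58 + 67.98 = 96.74 d
K_eq = L_total / Σ(L/K) = 864 / 96.74 = 8.931 m/d
q = K_eq · i = 8.931 × 9.7e-4 = 0.008663 m/d (same in every zone)
Zone A: v = q/n = 0.008663/0.33 = 0.02625 m/d → t_A = 217/0.02625 = 8266 d
Zone B: v = q/n = 0.008663/0.11 = 0.07876 m/d → t_B = 180/0.07876 = 2286 d
Zone C: v = q/n = 0.008663/0.09 = 0.09626 m/d → t_C = 467/0.09626 = 4852 d
Total t = 8266 + 2286 + 4852 = 15400 d
   = 15400 / 365 = 42.2 yr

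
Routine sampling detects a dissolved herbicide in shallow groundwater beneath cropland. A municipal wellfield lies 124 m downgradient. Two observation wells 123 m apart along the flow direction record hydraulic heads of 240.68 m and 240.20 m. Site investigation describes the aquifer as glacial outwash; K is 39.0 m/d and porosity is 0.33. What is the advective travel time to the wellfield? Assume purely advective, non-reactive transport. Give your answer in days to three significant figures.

Hydraulic gradient i = (240.68 − 240.20) / 123 = 0.48 / 123 = 0.003902
q = Ki = 39.0 × 0.003902 = 0.1522 m/d
Average linear velocity = 0.1522 / 0.33 = 0.4612 m/d
t = L / v = 124 / 0.4612 = 268.9 d

269 days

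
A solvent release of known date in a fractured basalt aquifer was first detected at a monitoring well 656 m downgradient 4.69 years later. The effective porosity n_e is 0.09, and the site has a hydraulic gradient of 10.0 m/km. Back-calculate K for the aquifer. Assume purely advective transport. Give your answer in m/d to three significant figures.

3.45 m/d

t = 4.69 years = 1712 d
v = L / t = 656 / 1712 = 0.3832 m/d
K = v · n / i = 0.3832 × 0.09 / 0.010 = 3.45 m/d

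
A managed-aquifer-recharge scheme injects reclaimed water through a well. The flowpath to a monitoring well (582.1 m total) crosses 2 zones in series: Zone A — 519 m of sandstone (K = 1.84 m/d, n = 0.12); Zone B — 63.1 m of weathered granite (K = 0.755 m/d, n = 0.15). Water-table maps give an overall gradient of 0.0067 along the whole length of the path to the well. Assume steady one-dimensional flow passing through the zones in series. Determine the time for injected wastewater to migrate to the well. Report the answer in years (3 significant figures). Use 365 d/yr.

18.4 years

For zones in series the flux q is common to all zones; the equivalent conductivity is the harmonic (thickness-weighted) mean, K_eq = L_total / Σ(L_j/K_j).
Σ(L/K) = 519/1.84 + 63.1/0.755 = 282.1 + 83.58 = 365.6 d
K_eq = L_total / Σ(L/K) = 582.1 / 365.6 = 1.592 m/d
q = K_eq · i = 1.592 × 0.0067 = 0.01067 m/d (same in every zone)
Zone A: v = q/n = 0.01067/0.12 = 0.08889 m/d → t_A = 519/0.08889 = 5839 d
Zone B: v = q/n = 0.01067/0.15 = 0.07111 m/d → t_B = 63.1/0.07111 = 887.4 d
Total t = 5839 + 887.4 = 6726 d
   = 6726 / 365 = 18.4 yr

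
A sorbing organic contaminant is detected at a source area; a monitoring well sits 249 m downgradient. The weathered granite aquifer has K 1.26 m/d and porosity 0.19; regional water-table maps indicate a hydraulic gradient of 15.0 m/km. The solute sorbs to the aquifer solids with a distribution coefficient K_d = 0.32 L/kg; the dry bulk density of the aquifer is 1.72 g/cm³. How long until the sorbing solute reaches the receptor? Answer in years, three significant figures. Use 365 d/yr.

26.7 years

Darcy flux q = K·i = 1.26 × 0.015 = 0.01890 m/d
Seepage velocity v = q / n = 0.01890 / 0.19 = 0.09947 m/d
Retardation R = 1 + ρ_b·K_d/n = 1 + 1.72×0.32/0.19 = 3.897
Contaminant velocity v_c = v/R = 0.09947/3.897 = 0.02553 m/d
t = L/v_c = 249/0.02553 = 9754 d
   = 9754/365 = 26.7 yr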